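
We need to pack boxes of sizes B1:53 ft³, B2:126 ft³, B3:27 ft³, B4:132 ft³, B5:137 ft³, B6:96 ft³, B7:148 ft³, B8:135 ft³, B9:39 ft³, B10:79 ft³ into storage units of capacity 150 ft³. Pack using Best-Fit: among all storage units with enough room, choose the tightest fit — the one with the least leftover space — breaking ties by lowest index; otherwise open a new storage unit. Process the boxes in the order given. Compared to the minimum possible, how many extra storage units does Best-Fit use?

Best-Fit: [53,27] [126] [132] [137] [96,39] [148] [135] [79] → 8 storage units.
Total size 972 ft³; any packing needs at least ⌈972/150⌉ = 7 storage units.
An optimal packing achieves that bound: [148] [137] [135] [132] [126] [96,53] [79,39,27] → 7 storage units.
Excess: 8 − 7 = 1.

1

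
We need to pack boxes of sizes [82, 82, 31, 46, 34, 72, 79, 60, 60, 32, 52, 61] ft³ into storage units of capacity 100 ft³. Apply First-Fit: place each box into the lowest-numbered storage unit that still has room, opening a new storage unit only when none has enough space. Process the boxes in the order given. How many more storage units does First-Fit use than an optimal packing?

1

First-Fit: [82] [82] [31,46] [34,60] [72] [79] [60,32] [52] [61] → 9 storage units.
8 boxes exceed 50 ft³ (half the capacity), and no two of those can share a storage unit, so at least 8 storage units are needed.
An optimal packing achieves that bound: [82] [82] [79] [72] [61,34] [60,32] [60,31] [52,46] → 8 storage units.
Excess: 9 − 8 = 1.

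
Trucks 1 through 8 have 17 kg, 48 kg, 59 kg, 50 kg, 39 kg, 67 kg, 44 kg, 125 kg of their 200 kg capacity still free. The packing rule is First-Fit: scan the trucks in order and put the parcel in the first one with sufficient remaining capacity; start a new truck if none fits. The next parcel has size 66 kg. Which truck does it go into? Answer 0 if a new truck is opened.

Trucks with room: truck 6 (67 kg), truck 8 (125 kg).
The first with room is truck 6.

6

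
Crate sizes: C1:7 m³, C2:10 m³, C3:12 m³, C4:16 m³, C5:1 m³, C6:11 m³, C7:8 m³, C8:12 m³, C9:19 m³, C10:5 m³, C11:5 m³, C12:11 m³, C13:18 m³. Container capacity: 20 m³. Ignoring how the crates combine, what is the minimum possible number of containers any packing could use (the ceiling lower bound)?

7

Total size = 7 + 10 + 12 + 16 + 1 + 11 + 8 + 12 + 19 + 5 + 5 + 11 + 18 = 135 m³.
⌈135 / 20⌉ = 7.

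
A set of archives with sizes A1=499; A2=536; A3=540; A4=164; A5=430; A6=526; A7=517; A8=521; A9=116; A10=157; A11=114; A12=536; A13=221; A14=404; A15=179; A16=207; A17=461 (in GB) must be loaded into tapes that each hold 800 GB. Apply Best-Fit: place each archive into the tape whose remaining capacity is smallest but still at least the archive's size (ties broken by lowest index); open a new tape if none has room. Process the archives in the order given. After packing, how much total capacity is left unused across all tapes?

Put A1 (499 GB) in tape 1; 301 GB remain.
Put A2 (536 GB) in tape 2; 264 GB remain.
Put A3 (540 GB) in tape 3; 260 GB remain.
Put A4 (164 GB) in tape 3; 96 GB remain.
Put A5 (430 GB) in tape 4; 370 GB remain.
Put A6 (526 GB) in tape 5; 274 GB remain.
Put A7 (517 GB) in tape 6; 283 GB remain.
Put A8 (521 GB) in tape 7; 279 GB remain.
Put A9 (116 GB) in tape 2; 148 GB remain.
Put A10 (157 GB) in tape 5; 117 GB remain.
Put A11 (114 GB) in tape 5; 3 GB remain.
Put A12 (536 GB) in tape 8; 264 GB remain.
Put A13 (221 GB) in tape 8; 43 GB remain.
Put A14 (404 GB) in tape 9; 396 GB remain.
Put A15 (179 GB) in tape 7; 100 GB remain.
Put A16 (207 GB) in tape 6; 76 GB remain.
Put A17 (461 GB) in tape 10; 339 GB remain.
10 tapes × 800 GB = 8000 GB; used 6128 GB; unused 1872 GB.

1872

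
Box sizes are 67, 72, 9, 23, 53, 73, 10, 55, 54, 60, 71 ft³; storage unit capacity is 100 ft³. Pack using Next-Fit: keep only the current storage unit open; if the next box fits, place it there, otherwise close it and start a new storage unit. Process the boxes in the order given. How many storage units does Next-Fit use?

8 storage units

Put 67 ft³ in storage unit 1; 33 ft³ remain.
Put 72 ft³ in storage unit 2; 28 ft³ remain.
Put 9 ft³ in storage unit 2; 19 ft³ remain.
Put 23 ft³ in storage unit 3; 77 ft³ remain.
Put 53 ft³ in storage unit 3; 24 ft³ remain.
Put 73 ft³ in storage unit 4; 27 ft³ remain.
Put 10 ft³ in storage unit 4; 17 ft³ remain.
Put 55 ft³ in storage unit 5; 45 ft³ remain.
Put 54 ft³ in storage unit 6; 46 ft³ remain.
Put 60 ft³ in storage unit 7; 40 ft³ remain.
Put 71 ft³ in storage unit 8; 29 ft³ remain.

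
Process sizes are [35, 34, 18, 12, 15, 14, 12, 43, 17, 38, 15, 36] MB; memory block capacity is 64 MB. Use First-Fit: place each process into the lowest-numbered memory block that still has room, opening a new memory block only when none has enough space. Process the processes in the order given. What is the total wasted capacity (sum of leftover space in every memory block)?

95

35 MB → memory block 1 (remaining 29 MB)
34 MB → memory block 2 (remaining 30 MB)
18 MB → memory block 1 (remaining 11 MB)
12 MB → memory block 2 (remaining 18 MB)
15 MB → memory block 2 (remaining 3 MB)
14 MB → memory block 3 (remaining 50 MB)
12 MB → memory block 3 (remaining 38 MB)
43 MB → memory block 4 (remaining 21 MB)
17 MB → memory block 3 (remaining 21 MB)
38 MB → memory block 5 (remaining 26 MB)
15 MB → memory block 3 (remaining 6 MB)
36 MB → memory block 6 (remaining 28 MB)
6 memory blocks × 64 MB = 384 MB; used 289 MB; unused 95 MB.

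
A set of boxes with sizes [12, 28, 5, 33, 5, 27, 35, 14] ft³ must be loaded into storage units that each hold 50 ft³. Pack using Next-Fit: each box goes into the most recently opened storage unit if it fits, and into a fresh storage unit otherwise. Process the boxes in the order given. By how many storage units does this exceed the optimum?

Next-Fit: [12,28,5] [33,5] [27] [35,14] → 4 storage units.
Total size 159 ft³; any packing needs at least ⌈159/50⌉ = 4 storage units.
So 4 is already optimal.

0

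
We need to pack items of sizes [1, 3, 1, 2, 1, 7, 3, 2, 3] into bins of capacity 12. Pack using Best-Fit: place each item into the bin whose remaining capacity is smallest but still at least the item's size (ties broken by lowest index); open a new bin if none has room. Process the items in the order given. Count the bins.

bin 1: place 1, 11 left
bin 1: place 3, 8 left
bin 1: place 1, 7 left
bin 1: place 2, 5 left
bin 1: place 1, 4 left
bin 2: place 7, 5 left
bin 1: place 3, 1 left
bin 2: place 2, 3 left
bin 2: place 3, 0 left
Final bins: [1,3,1,2,1,3] [7,2,3].

2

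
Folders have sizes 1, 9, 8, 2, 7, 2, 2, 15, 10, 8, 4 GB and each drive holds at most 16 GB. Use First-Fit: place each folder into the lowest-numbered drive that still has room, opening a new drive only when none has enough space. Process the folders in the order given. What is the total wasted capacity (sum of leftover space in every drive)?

1 GB → drive 1 (remaining 15 GB)
9 GB → drive 1 (remaining 6 GB)
8 GB → drive 2 (remaining 8 GB)
2 GB → drive 1 (remaining 4 GB)
7 GB → drive 2 (remaining 1 GB)
2 GB → drive 1 (remaining 2 GB)
2 GB → drive 1 (remaining 0 GB)
15 GB → drive 3 (remaining 1 GB)
10 GB → drive 4 (remaining 6 GB)
8 GB → drive 5 (remaining 8 GB)
4 GB → drive 4 (remaining 2 GB)
5 drives × 16 GB = 80 GB; used 68 GB; unused 12 GB.

12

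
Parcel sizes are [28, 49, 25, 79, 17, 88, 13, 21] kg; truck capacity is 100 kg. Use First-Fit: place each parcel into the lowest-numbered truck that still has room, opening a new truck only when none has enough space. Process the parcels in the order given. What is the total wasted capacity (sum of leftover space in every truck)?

80

Put 28 kg in truck 1; 72 kg remain.
Put 49 kg in truck 1; 23 kg remain.
Put 25 kg in truck 2; 75 kg remain.
Put 79 kg in truck 3; 21 kg remain.
Put 17 kg in truck 1; 6 kg remain.
Put 88 kg in truck 4; 12 kg remain.
Put 13 kg in truck 2; 62 kg remain.
Put 21 kg in truck 2; 41 kg remain.
4 trucks × 100 kg = 400 kg; used 320 kg; unused 80 kg.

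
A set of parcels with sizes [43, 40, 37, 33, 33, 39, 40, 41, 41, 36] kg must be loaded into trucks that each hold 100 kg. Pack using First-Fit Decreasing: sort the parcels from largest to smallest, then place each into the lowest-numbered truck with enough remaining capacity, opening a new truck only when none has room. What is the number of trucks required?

Sorted descending: 43, 41, 41, 40, 40, 39, 37, 36, 33, 33.
43 kg → truck 1 (remaining 57 kg)
41 kg → truck 1 (remaining 16 kg)
41 kg → truck 2 (remaining 59 kg)
40 kg → truck 2 (remaining 19 kg)
40 kg → truck 3 (remaining 60 kg)
39 kg → truck 3 (remaining 21 kg)
37 kg → truck 4 (remaining 63 kg)
36 kg → truck 4 (remaining 27 kg)
33 kg → truck 5 (remaining 67 kg)
33 kg → truck 5 (remaining 34 kg)

5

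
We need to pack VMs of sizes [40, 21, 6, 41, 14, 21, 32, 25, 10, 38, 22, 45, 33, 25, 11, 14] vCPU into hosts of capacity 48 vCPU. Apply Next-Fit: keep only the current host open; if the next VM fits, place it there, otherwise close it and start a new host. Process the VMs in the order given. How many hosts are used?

12 hosts

Put 40 vCPU in host 1; 8 vCPU remain.
Put 21 vCPU in host 2; 27 vCPU remain.
Put 6 vCPU in host 2; 21 vCPU remain.
Put 41 vCPU in host 3; 7 vCPU remain.
Put 14 vCPU in host 4; 34 vCPU remain.
Put 21 vCPU in host 4; 13 vCPU remain.
Put 32 vCPU in host 5; 16 vCPU remain.
Put 25 vCPU in host 6; 23 vCPU remain.
Put 10 vCPU in host 6; 13 vCPU remain.
Put 38 vCPU in host 7; 10 vCPU remain.
Put 22 vCPU in host 8; 26 vCPU remain.
Put 45 vCPU in host 9; 3 vCPU remain.
Put 33 vCPU in host 10; 15 vCPU remain.
Put 25 vCPU in host 11; 23 vCPU remain.
Put 11 vCPU in host 11; 12 vCPU remain.
Put 14 vCPU in host 12; 34 vCPU remain.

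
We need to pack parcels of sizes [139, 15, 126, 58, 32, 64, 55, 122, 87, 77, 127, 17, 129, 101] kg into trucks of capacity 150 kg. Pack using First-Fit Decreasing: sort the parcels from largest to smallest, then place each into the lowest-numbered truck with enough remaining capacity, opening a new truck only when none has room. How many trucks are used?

Sorted descending: 139, 129, 127, 126, 122, 101, 87, 77, 64, 58, 55, 32, 17, 15.
139 kg → truck 1 (remaining 11 kg)
129 kg → truck 2 (remaining 21 kg)
127 kg → truck 3 (remaining 23 kg)
126 kg → truck 4 (remaining 24 kg)
122 kg → truck 5 (remaining 28 kg)
101 kg → truck 6 (remaining 49 kg)
87 kg → truck 7 (remaining 63 kg)
77 kg → truck 8 (remaining 73 kg)
64 kg → truck 8 (remaining 9 kg)
58 kg → truck 7 (remaining 5 kg)
55 kg → truck 9 (remaining 95 kg)
32 kg → truck 6 (remaining 17 kg)
17 kg → truck 2 (remaining 4 kg)
15 kg → truck 3 (remaining 8 kg)
Final trucks: [139] [129,17] [127,15] [126] [122] [101,32] [87,58] [77,64] [55].

9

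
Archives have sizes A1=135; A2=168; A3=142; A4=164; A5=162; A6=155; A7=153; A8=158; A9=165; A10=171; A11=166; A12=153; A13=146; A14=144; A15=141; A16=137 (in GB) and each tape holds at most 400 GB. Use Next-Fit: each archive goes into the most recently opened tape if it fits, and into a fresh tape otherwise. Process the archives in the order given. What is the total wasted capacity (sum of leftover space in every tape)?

A1 (135 GB) → tape 1 (remaining 265 GB)
A2 (168 GB) → tape 1 (remaining 97 GB)
A3 (142 GB) → tape 2 (remaining 258 GB)
A4 (164 GB) → tape 2 (remaining 94 GB)
A5 (162 GB) → tape 3 (remaining 238 GB)
A6 (155 GB) → tape 3 (remaining 83 GB)
A7 (153 GB) → tape 4 (remaining 247 GB)
A8 (158 GB) → tape 4 (remaining 89 GB)
A9 (165 GB) → tape 5 (remaining 235 GB)
A10 (171 GB) → tape 5 (remaining 64 GB)
A11 (166 GB) → tape 6 (remaining 234 GB)
A12 (153 GB) → tape 6 (remaining 81 GB)
A13 (146 GB) → tape 7 (remaining 254 GB)
A14 (144 GB) → tape 7 (remaining 110 GB)
A15 (141 GB) → tape 8 (remaining 259 GB)
A16 (137 GB) → tape 8 (remaining 122 GB)
8 tapes × 400 GB = 3200 GB; used 2460 GB; unused 740 GB.

740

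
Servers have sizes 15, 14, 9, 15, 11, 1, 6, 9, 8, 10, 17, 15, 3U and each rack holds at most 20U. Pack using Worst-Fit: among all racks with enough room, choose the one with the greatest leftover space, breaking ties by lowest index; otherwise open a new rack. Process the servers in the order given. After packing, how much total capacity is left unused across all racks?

27

rack 1: place 15U, 5U left
rack 2: place 14U, 6U left
rack 3: place 9U, 11U left
rack 4: place 15U, 5U left
rack 3: place 11U, 0U left
rack 2: place 1U, 5U left
rack 5: place 6U, 14U left
rack 5: place 9U, 5U left
rack 6: place 8U, 12U left
rack 6: place 10U, 2U left
rack 7: place 17U, 3U left
rack 8: place 15U, 5U left
rack 1: place 3U, 2U left
8 racks × 20U = 160U; used 133U; unused 27U.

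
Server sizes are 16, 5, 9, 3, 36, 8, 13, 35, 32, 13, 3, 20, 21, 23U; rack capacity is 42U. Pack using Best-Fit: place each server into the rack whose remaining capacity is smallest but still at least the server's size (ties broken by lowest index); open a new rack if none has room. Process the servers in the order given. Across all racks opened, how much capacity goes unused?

16U → rack 1 (remaining 26U)
5U → rack 1 (remaining 21U)
9U → rack 1 (remaining 12U)
3U → rack 1 (remaining 9U)
36U → rack 2 (remaining 6U)
8U → rack 1 (remaining 1U)
13U → rack 3 (remaining 29U)
35U → rack 4 (remaining 7U)
32U → rack 5 (remaining 10U)
13U → rack 3 (remaining 16U)
3U → rack 2 (remaining 3U)
20U → rack 6 (remaining 22U)
21U → rack 6 (remaining 1U)
23U → rack 7 (remaining 19U)
7 racks × 42U = 294U; used 237U; unused 57U.

57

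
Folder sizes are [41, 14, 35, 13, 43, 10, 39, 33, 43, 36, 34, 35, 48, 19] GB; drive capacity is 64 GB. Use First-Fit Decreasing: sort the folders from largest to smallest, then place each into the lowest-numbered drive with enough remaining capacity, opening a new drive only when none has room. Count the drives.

Sorted descending: 48, 43, 43, 41, 39, 36, 35, 35, 34, 33, 19, 14, 13, 10.
drive 1: place 48 GB, 16 GB left
drive 2: place 43 GB, 21 GB left
drive 3: place 43 GB, 21 GB left
drive 4: place 41 GB, 23 GB left
drive 5: place 39 GB, 25 GB left
drive 6: place 36 GB, 28 GB left
drive 7: place 35 GB, 29 GB left
drive 8: place 35 GB, 29 GB left
drive 9: place 34 GB, 30 GB left
drive 10: place 33 GB, 31 GB left
drive 2: place 19 GB, 2 GB left
drive 1: place 14 GB, 2 GB left
drive 3: place 13 GB, 8 GB left
drive 4: place 10 GB, 13 GB left
Final drives: [48,14] [43,19] [43,13] [41,10] [39] [36] [35] [35] [34] [33].

10 drives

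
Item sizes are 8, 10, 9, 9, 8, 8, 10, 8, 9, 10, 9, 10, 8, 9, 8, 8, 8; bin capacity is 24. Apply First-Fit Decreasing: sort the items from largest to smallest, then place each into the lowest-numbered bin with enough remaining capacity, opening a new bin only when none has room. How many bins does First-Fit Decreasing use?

Sorted descending: 10, 10, 10, 10, 9, 9, 9, 9, 9, 8, 8, 8, 8, 8, 8, 8, 8.
10 → bin 1 (remaining 14)
10 → bin 1 (remaining 4)
10 → bin 2 (remaining 14)
10 → bin 2 (remaining 4)
9 → bin 3 (remaining 15)
9 → bin 3 (remaining 6)
9 → bin 4 (remaining 15)
9 → bin 4 (remaining 6)
9 → bin 5 (remaining 15)
8 → bin 5 (remaining 7)
8 → bin 6 (remaining 16)
8 → bin 6 (remaining 8)
8 → bin 6 (remaining 0)
8 → bin 7 (remaining 16)
8 → bin 7 (remaining 8)
8 → bin 7 (remaining 0)
8 → bin 8 (remaining 16)
Final bins: [10,10] [10,10] [9,9] [9,9] [9,8] [8,8,8] [8,8,8] [8].

8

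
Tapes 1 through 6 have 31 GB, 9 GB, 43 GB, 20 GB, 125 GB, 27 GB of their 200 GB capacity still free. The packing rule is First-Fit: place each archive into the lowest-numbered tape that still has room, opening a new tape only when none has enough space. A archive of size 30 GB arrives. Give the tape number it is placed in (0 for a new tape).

Tapes with room: tape 1 (31 GB), tape 3 (43 GB), tape 5 (125 GB).
The first with room is tape 1.

1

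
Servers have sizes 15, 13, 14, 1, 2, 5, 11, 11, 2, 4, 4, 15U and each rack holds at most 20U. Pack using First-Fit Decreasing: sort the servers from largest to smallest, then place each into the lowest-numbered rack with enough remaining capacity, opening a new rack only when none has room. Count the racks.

Sorted descending: 15, 15, 14, 13, 11, 11, 5, 4, 4, 2, 2, 1.
15U → rack 1 (remaining 5U)
15U → rack 2 (remaining 5U)
14U → rack 3 (remaining 6U)
13U → rack 4 (remaining 7U)
11U → rack 5 (remaining 9U)
11U → rack 6 (remaining 9U)
5U → rack 1 (remaining 0U)
4U → rack 2 (remaining 1U)
4U → rack 3 (remaining 2U)
2U → rack 3 (remaining 0U)
2U → rack 4 (remaining 5U)
1U → rack 2 (remaining 0U)

6 racks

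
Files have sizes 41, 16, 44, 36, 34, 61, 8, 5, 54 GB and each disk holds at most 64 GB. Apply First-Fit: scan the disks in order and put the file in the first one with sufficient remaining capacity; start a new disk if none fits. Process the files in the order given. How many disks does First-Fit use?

disk 1: place 41 GB, 23 GB left
disk 1: place 16 GB, 7 GB left
disk 2: place 44 GB, 20 GB left
disk 3: place 36 GB, 28 GB left
disk 4: place 34 GB, 30 GB left
disk 5: place 61 GB, 3 GB left
disk 2: place 8 GB, 12 GB left
disk 1: place 5 GB, 2 GB left
disk 6: place 54 GB, 10 GB left

6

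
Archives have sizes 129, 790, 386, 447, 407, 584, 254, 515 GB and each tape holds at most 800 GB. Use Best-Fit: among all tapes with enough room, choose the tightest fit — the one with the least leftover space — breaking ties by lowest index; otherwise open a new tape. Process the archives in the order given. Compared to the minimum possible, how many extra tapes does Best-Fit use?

1

Best-Fit: [129,386,254] [790] [447] [407] [584] [515] → 6 tapes.
Total size 3512 GB; any packing needs at least ⌈3512/800⌉ = 5 tapes.
An optimal packing achieves that bound: [790] [584,129] [515,254] [447] [407,386] → 5 tapes.
Excess: 6 − 5 = 1.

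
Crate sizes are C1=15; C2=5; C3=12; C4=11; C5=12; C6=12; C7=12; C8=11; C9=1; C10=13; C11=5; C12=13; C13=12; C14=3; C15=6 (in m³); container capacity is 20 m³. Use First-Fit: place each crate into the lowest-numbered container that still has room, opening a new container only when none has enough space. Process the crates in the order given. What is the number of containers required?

10

Put C1 (15 m³) in container 1; 5 m³ remain.
Put C2 (5 m³) in container 1; 0 m³ remain.
Put C3 (12 m³) in container 2; 8 m³ remain.
Put C4 (11 m³) in container 3; 9 m³ remain.
Put C5 (12 m³) in container 4; 8 m³ remain.
Put C6 (12 m³) in container 5; 8 m³ remain.
Put C7 (12 m³) in container 6; 8 m³ remain.
Put C8 (11 m³) in container 7; 9 m³ remain.
Put C9 (1 m³) in container 2; 7 m³ remain.
Put C10 (13 m³) in container 8; 7 m³ remain.
Put C11 (5 m³) in container 2; 2 m³ remain.
Put C12 (13 m³) in container 9; 7 m³ remain.
Put C13 (12 m³) in container 10; 8 m³ remain.
Put C14 (3 m³) in container 3; 6 m³ remain.
Put C15 (6 m³) in container 3; 0 m³ remain.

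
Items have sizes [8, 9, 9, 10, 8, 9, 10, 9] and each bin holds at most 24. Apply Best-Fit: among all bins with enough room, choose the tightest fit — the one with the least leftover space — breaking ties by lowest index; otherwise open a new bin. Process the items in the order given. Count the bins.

4

bin 1: place 8, 16 left
bin 1: place 9, 7 left
bin 2: place 9, 15 left
bin 2: place 10, 5 left
bin 3: place 8, 16 left
bin 3: place 9, 7 left
bin 4: place 10, 14 left
bin 4: place 9, 5 left
Final bins: [8,9] [9,10] [8,9] [10,9].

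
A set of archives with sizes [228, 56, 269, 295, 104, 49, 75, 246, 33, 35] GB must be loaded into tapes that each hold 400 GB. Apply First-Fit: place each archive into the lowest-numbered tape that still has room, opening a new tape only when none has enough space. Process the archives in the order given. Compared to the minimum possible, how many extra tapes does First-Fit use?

First-Fit: [228,56,104] [269,49,75] [295,33,35] [246] → 4 tapes.
Total size 1390 GB; any packing needs at least ⌈1390/400⌉ = 4 tapes.
So 4 is already optimal.

0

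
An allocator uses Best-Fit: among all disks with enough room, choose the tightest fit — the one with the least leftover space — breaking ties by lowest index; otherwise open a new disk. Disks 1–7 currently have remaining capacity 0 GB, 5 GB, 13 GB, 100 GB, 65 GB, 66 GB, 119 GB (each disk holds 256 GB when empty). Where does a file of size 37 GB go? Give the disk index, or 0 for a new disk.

5

Disks with room: disk 4 (100 GB), disk 5 (65 GB), disk 6 (66 GB), disk 7 (119 GB).
Tightest fit is disk 5 with 65 GB free.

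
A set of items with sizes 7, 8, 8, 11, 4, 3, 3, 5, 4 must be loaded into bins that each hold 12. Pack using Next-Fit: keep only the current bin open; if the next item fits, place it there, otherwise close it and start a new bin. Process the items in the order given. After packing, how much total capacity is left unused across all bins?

19

bin 1: place 7, 5 left
bin 2: place 8, 4 left
bin 3: place 8, 4 left
bin 4: place 11, 1 left
bin 5: place 4, 8 left
bin 5: place 3, 5 left
bin 5: place 3, 2 left
bin 6: place 5, 7 left
bin 6: place 4, 3 left
6 bins × 12 = 72; used 53; unused 19.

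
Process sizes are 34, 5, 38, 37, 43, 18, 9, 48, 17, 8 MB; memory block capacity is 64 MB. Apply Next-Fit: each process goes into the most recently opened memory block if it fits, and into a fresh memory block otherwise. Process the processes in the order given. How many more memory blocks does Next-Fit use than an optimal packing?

1

Next-Fit: [34,5] [38] [37] [43,18] [9,48] [17,8] → 6 memory blocks.
Total size 257 MB; any packing needs at least ⌈257/64⌉ = 5 memory blocks.
An optimal packing achieves that bound: [48,9,5] [43,18] [38,17,8] [37] [34] → 5 memory blocks.
Excess: 6 − 5 = 1.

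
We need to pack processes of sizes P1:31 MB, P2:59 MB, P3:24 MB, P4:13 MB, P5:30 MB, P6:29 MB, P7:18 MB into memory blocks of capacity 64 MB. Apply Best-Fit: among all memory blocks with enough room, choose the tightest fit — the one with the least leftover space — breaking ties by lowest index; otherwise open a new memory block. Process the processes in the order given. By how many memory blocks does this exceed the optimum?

0

Best-Fit: [31,24] [59] [13,30,18] [29] → 4 memory blocks.
Total size 204 MB; any packing needs at least ⌈204/64⌉ = 4 memory blocks.
So 4 is already optimal.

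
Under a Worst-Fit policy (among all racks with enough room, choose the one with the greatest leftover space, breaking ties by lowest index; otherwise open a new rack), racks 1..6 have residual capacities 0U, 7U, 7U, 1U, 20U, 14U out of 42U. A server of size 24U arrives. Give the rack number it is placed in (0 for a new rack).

No rack has ≥ 24U free, so a new rack is opened.

0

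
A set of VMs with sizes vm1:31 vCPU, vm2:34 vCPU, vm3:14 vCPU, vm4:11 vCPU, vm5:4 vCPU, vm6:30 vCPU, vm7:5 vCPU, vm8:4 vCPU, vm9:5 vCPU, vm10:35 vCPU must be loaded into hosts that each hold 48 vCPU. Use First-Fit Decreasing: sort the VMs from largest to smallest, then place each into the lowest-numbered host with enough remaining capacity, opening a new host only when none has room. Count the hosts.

4

Sorted descending: 35, 34, 31, 30, 14, 11, 5, 5, 4, 4.
35 vCPU → host 1 (remaining 13 vCPU)
34 vCPU → host 2 (remaining 14 vCPU)
31 vCPU → host 3 (remaining 17 vCPU)
30 vCPU → host 4 (remaining 18 vCPU)
14 vCPU → host 2 (remaining 0 vCPU)
11 vCPU → host 1 (remaining 2 vCPU)
5 vCPU → host 3 (remaining 12 vCPU)
5 vCPU → host 3 (remaining 7 vCPU)
4 vCPU → host 3 (remaining 3 vCPU)
4 vCPU → host 4 (remaining 14 vCPU)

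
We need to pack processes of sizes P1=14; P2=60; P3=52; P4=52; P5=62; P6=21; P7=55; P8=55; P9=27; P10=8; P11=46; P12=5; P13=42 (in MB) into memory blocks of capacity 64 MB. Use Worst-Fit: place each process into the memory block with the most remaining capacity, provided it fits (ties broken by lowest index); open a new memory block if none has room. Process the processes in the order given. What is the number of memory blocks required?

P1 (14 MB) → memory block 1 (remaining 50 MB)
P2 (60 MB) → memory block 2 (remaining 4 MB)
P3 (52 MB) → memory block 3 (remaining 12 MB)
P4 (52 MB) → memory block 4 (remaining 12 MB)
P5 (62 MB) → memory block 5 (remaining 2 MB)
P6 (21 MB) → memory block 1 (remaining 29 MB)
P7 (55 MB) → memory block 6 (remaining 9 MB)
P8 (55 MB) → memory block 7 (remaining 9 MB)
P9 (27 MB) → memory block 1 (remaining 2 MB)
P10 (8 MB) → memory block 3 (remaining 4 MB)
P11 (46 MB) → memory block 8 (remaining 18 MB)
P12 (5 MB) → memory block 8 (remaining 13 MB)
P13 (42 MB) → memory block 9 (remaining 22 MB)

9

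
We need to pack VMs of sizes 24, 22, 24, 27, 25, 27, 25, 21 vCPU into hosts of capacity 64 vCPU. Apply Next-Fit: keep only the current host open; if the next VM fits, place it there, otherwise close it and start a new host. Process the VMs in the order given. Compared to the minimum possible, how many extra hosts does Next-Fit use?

0

Next-Fit: [24,22] [24,27] [25,27] [25,21] → 4 hosts.
Total size 195 vCPU; any packing needs at least ⌈195/64⌉ = 4 hosts.
So 4 is already optimal.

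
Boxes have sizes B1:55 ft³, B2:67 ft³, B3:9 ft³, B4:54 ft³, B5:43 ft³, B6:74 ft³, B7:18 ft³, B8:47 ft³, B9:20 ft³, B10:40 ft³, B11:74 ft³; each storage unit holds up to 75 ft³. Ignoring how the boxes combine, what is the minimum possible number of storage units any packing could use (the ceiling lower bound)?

Total size = 55 + 67 + 9 + 54 + 43 + 74 + 18 + 47 + 20 + 40 + 74 = 501 ft³.
⌈501 / 75⌉ = 7.

7 storage units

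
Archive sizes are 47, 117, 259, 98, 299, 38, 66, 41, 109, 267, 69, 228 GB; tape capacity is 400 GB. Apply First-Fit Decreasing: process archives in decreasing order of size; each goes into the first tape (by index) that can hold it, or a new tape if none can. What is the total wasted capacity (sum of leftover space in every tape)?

362

Sorted descending: 299, 267, 259, 228, 117, 109, 98, 69, 66, 47, 41, 38.
Put 299 GB in tape 1; 101 GB remain.
Put 267 GB in tape 2; 133 GB remain.
Put 259 GB in tape 3; 141 GB remain.
Put 228 GB in tape 4; 172 GB remain.
Put 117 GB in tape 2; 16 GB remain.
Put 109 GB in tape 3; 32 GB remain.
Put 98 GB in tape 1; 3 GB remain.
Put 69 GB in tape 4; 103 GB remain.
Put 66 GB in tape 4; 37 GB remain.
Put 47 GB in tape 5; 353 GB remain.
Put 41 GB in tape 5; 312 GB remain.
Put 38 GB in tape 5; 274 GB remain.
5 tapes × 400 GB = 2000 GB; used 1638 GB; unused 362 GB.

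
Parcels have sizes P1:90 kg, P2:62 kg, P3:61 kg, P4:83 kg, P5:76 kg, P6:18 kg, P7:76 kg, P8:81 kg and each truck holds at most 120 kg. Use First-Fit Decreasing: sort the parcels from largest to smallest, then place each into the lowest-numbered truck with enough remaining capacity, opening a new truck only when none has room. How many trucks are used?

Sorted descending: 90, 83, 81, 76, 76, 62, 61, 18.
truck 1: place 90 kg, 30 kg left
truck 2: place 83 kg, 37 kg left
truck 3: place 81 kg, 39 kg left
truck 4: place 76 kg, 44 kg left
truck 5: place 76 kg, 44 kg left
truck 6: place 62 kg, 58 kg left
truck 7: place 61 kg, 59 kg left
truck 1: place 18 kg, 12 kg left

7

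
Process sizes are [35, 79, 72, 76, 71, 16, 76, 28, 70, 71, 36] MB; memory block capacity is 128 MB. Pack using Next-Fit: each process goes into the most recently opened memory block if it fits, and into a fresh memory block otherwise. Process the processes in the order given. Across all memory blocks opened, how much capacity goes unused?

Put 35 MB in memory block 1; 93 MB remain.
Put 79 MB in memory block 1; 14 MB remain.
Put 72 MB in memory block 2; 56 MB remain.
Put 76 MB in memory block 3; 52 MB remain.
Put 71 MB in memory block 4; 57 MB remain.
Put 16 MB in memory block 4; 41 MB remain.
Put 76 MB in memory block 5; 52 MB remain.
Put 28 MB in memory block 5; 24 MB remain.
Put 70 MB in memory block 6; 58 MB remain.
Put 71 MB in memory block 7; 57 MB remain.
Put 36 MB in memory block 7; 21 MB remain.
7 memory blocks × 128 MB = 896 MB; used 630 MB; unused 266 MB.

266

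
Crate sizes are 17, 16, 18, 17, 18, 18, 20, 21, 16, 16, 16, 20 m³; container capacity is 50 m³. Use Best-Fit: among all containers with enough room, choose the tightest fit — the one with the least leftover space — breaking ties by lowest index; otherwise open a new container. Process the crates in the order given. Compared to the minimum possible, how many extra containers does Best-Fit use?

1

Best-Fit: [17,16,17] [18,18] [18,20] [21,16] [16,16] [20] → 6 containers.
Total size 213 m³; any packing needs at least ⌈213/50⌉ = 5 containers.
An optimal packing achieves that bound: [21,20] [20,18] [18,18] [17,17,16] [16,16,16] → 5 containers.
Excess: 6 − 5 = 1.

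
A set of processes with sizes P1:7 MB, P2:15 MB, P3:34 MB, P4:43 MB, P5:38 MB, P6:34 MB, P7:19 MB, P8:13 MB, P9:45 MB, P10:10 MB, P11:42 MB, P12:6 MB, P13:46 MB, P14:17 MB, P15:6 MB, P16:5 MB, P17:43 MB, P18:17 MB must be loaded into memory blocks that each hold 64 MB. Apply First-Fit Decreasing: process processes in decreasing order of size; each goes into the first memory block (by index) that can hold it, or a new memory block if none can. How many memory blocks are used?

Sorted descending: 46, 45, 43, 43, 42, 38, 34, 34, 19, 17, 17, 15, 13, 10, 7, 6, 6, 5.
46 MB → memory block 1 (remaining 18 MB)
45 MB → memory block 2 (remaining 19 MB)
43 MB → memory block 3 (remaining 21 MB)
43 MB → memory block 4 (remaining 21 MB)
42 MB → memory block 5 (remaining 22 MB)
38 MB → memory block 6 (remaining 26 MB)
34 MB → memory block 7 (remaining 30 MB)
34 MB → memory block 8 (remaining 30 MB)
19 MB → memory block 2 (remaining 0 MB)
17 MB → memory block 1 (remaining 1 MB)
17 MB → memory block 3 (remaining 4 MB)
15 MB → memory block 4 (remaining 6 MB)
13 MB → memory block 5 (remaining 9 MB)
10 MB → memory block 6 (remaining 16 MB)
7 MB → memory block 5 (remaining 2 MB)
6 MB → memory block 4 (remaining 0 MB)
6 MB → memory block 6 (remaining 10 MB)
5 MB → memory block 6 (remaining 5 MB)
Final memory blocks: [46,17] [45,19] [43,17] [43,15,6] [42,13,7] [38,10,6,5] [34] [34].

8 memory blocks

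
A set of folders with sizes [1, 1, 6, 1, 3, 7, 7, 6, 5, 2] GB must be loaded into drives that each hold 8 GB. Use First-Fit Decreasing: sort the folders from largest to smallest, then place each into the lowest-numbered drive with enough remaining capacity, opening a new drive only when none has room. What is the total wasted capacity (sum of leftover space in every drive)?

1

Sorted descending: 7, 7, 6, 6, 5, 3, 2, 1, 1, 1.
drive 1: place 7 GB, 1 GB left
drive 2: place 7 GB, 1 GB left
drive 3: place 6 GB, 2 GB left
drive 4: place 6 GB, 2 GB left
drive 5: place 5 GB, 3 GB left
drive 5: place 3 GB, 0 GB left
drive 3: place 2 GB, 0 GB left
drive 1: place 1 GB, 0 GB left
drive 2: place 1 GB, 0 GB left
drive 4: place 1 GB, 1 GB left
5 drives × 8 GB = 40 GB; used 39 GB; unused 1 GB.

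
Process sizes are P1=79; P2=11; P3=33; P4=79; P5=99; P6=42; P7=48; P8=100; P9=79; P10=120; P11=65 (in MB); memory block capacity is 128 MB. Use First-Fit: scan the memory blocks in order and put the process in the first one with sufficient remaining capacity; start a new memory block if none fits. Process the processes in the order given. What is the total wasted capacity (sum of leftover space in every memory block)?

141

Put P1 (79 MB) in memory block 1; 49 MB remain.
Put P2 (11 MB) in memory block 1; 38 MB remain.
Put P3 (33 MB) in memory block 1; 5 MB remain.
Put P4 (79 MB) in memory block 2; 49 MB remain.
Put P5 (99 MB) in memory block 3; 29 MB remain.
Put P6 (42 MB) in memory block 2; 7 MB remain.
Put P7 (48 MB) in memory block 4; 80 MB remain.
Put P8 (100 MB) in memory block 5; 28 MB remain.
Put P9 (79 MB) in memory block 4; 1 MB remain.
Put P10 (120 MB) in memory block 6; 8 MB remain.
Put P11 (65 MB) in memory block 7; 63 MB remain.
7 memory blocks × 128 MB = 896 MB; used 755 MB; unused 141 MB.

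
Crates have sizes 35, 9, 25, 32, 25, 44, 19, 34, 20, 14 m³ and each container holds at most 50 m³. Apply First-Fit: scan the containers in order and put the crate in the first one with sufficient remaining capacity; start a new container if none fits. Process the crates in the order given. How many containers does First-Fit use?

6 containers

container 1: place 35 m³, 15 m³ left
container 1: place 9 m³, 6 m³ left
container 2: place 25 m³, 25 m³ left
container 3: place 32 m³, 18 m³ left
container 2: place 25 m³, 0 m³ left
container 4: place 44 m³, 6 m³ left
container 5: place 19 m³, 31 m³ left
container 6: place 34 m³, 16 m³ left
container 5: place 20 m³, 11 m³ left
container 3: place 14 m³, 4 m³ left
Final containers: [35,9] [25,25] [32,14] [44] [19,20] [34].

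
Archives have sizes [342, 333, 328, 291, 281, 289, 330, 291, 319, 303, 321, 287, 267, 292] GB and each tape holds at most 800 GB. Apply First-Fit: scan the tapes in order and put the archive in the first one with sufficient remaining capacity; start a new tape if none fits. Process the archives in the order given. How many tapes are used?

7

tape 1: place 342 GB, 458 GB left
tape 1: place 333 GB, 125 GB left
tape 2: place 328 GB, 472 GB left
tape 2: place 291 GB, 181 GB left
tape 3: place 281 GB, 519 GB left
tape 3: place 289 GB, 230 GB left
tape 4: place 330 GB, 470 GB left
tape 4: place 291 GB, 179 GB left
tape 5: place 319 GB, 481 GB left
tape 5: place 303 GB, 178 GB left
tape 6: place 321 GB, 479 GB left
tape 6: place 287 GB, 192 GB left
tape 7: place 267 GB, 533 GB left
tape 7: place 292 GB, 241 GB left
Final tapes: [342,333] [328,291] [281,289] [330,291] [319,303] [321,287] [267,292].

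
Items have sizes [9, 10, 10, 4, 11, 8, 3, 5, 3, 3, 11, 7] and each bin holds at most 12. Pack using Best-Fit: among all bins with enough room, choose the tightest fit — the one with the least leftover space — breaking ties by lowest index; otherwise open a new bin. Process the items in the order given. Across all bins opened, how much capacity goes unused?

12

9 → bin 1 (remaining 3)
10 → bin 2 (remaining 2)
10 → bin 3 (remaining 2)
4 → bin 4 (remaining 8)
11 → bin 5 (remaining 1)
8 → bin 4 (remaining 0)
3 → bin 1 (remaining 0)
5 → bin 6 (remaining 7)
3 → bin 6 (remaining 4)
3 → bin 6 (remaining 1)
11 → bin 7 (remaining 1)
7 → bin 8 (remaining 5)
8 bins × 12 = 96; used 84; unused 12.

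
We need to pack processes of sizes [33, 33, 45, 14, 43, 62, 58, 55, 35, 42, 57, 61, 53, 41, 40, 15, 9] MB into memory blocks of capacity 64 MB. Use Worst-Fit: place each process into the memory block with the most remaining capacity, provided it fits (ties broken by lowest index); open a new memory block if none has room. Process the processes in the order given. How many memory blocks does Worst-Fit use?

memory block 1: place 33 MB, 31 MB left
memory block 2: place 33 MB, 31 MB left
memory block 3: place 45 MB, 19 MB left
memory block 1: place 14 MB, 17 MB left
memory block 4: place 43 MB, 21 MB left
memory block 5: place 62 MB, 2 MB left
memory block 6: place 58 MB, 6 MB left
memory block 7: place 55 MB, 9 MB left
memory block 8: place 35 MB, 29 MB left
memory block 9: place 42 MB, 22 MB left
memory block 10: place 57 MB, 7 MB left
memory block 11: place 61 MB, 3 MB left
memory block 12: place 53 MB, 11 MB left
memory block 13: place 41 MB, 23 MB left
memory block 14: place 40 MB, 24 MB left
memory block 2: place 15 MB, 16 MB left
memory block 8: place 9 MB, 20 MB left
Final memory blocks: [33,14] [33,15] [45] [43] [62] [58] [55] [35,9] [42] [57] [61] [53] [41] [40].

14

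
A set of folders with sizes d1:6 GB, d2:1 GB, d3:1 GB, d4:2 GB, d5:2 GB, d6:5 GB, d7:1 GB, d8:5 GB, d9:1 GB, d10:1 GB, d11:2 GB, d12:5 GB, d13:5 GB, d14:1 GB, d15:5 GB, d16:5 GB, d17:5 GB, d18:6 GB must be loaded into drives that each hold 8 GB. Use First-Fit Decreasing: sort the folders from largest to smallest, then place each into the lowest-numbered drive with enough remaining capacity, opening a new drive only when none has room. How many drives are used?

9 drives

Sorted descending: 6, 6, 5, 5, 5, 5, 5, 5, 5, 2, 2, 2, 1, 1, 1, 1, 1, 1.
drive 1: place 6 GB, 2 GB left
drive 2: place 6 GB, 2 GB left
drive 3: place 5 GB, 3 GB left
drive 4: place 5 GB, 3 GB left
drive 5: place 5 GB, 3 GB left
drive 6: place 5 GB, 3 GB left
drive 7: place 5 GB, 3 GB left
drive 8: place 5 GB, 3 GB left
drive 9: place 5 GB, 3 GB left
drive 1: place 2 GB, 0 GB left
drive 2: place 2 GB, 0 GB left
drive 3: place 2 GB, 1 GB left
drive 3: place 1 GB, 0 GB left
drive 4: place 1 GB, 2 GB left
drive 4: place 1 GB, 1 GB left
drive 4: place 1 GB, 0 GB left
drive 5: place 1 GB, 2 GB left
drive 5: place 1 GB, 1 GB left
Final drives: [6,2] [6,2] [5,2,1] [5,1,1,1] [5,1,1] [5] [5] [5] [5].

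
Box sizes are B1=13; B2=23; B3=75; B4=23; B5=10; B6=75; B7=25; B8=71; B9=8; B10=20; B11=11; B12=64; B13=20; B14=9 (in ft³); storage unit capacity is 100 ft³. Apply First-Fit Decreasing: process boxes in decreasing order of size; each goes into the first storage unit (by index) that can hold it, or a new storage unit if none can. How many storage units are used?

Sorted descending: 75, 75, 71, 64, 25, 23, 23, 20, 20, 13, 11, 10, 9, 8.
Put 75 ft³ in storage unit 1; 25 ft³ remain.
Put 75 ft³ in storage unit 2; 25 ft³ remain.
Put 71 ft³ in storage unit 3; 29 ft³ remain.
Put 64 ft³ in storage unit 4; 36 ft³ remain.
Put 25 ft³ in storage unit 1; 0 ft³ remain.
Put 23 ft³ in storage unit 2; 2 ft³ remain.
Put 23 ft³ in storage unit 3; 6 ft³ remain.
Put 20 ft³ in storage unit 4; 16 ft³ remain.
Put 20 ft³ in storage unit 5; 80 ft³ remain.
Put 13 ft³ in storage unit 4; 3 ft³ remain.
Put 11 ft³ in storage unit 5; 69 ft³ remain.
Put 10 ft³ in storage unit 5; 59 ft³ remain.
Put 9 ft³ in storage unit 5; 50 ft³ remain.
Put 8 ft³ in storage unit 5; 42 ft³ remain.
Final storage units: [75,25] [75,23] [71,23] [64,20,13] [20,11,10,9,8].

5 storage units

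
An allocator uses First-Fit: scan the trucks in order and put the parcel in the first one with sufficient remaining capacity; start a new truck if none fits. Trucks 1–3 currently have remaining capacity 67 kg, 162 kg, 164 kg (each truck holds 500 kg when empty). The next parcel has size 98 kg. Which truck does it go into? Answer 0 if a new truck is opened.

2

Trucks with room: truck 2 (162 kg), truck 3 (164 kg).
The first with room is truck 2.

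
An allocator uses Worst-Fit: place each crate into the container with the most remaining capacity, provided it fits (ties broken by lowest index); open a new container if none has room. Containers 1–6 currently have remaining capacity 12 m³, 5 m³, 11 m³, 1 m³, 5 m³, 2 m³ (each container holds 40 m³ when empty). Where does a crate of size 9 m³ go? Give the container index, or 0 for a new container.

Containers with room: container 1 (12 m³), container 3 (11 m³).
Most room is container 1 with 12 m³ free.

1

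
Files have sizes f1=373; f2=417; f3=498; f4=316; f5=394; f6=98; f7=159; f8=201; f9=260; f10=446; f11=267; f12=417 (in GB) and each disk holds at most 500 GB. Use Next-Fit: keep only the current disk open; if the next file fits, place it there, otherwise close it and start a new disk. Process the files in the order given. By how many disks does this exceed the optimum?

Next-Fit: [373] [417] [498] [316] [394,98] [159,201] [260] [446] [267] [417] → 10 disks.
9 files exceed 250 GB (half the capacity), and no two of those can share a disk, so at least 9 disks are needed.
An optimal packing achieves that bound: [498] [446] [417] [417] [394,98] [373] [316,159] [267,201] [260] → 9 disks.
Excess: 10 − 9 = 1.

1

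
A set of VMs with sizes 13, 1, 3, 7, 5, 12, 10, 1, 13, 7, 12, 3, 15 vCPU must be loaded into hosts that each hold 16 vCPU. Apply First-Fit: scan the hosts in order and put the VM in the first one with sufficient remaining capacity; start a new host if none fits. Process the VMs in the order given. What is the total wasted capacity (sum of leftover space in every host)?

26

host 1: place 13 vCPU, 3 vCPU left
host 1: place 1 vCPU, 2 vCPU left
host 2: place 3 vCPU, 13 vCPU left
host 2: place 7 vCPU, 6 vCPU left
host 2: place 5 vCPU, 1 vCPU left
host 3: place 12 vCPU, 4 vCPU left
host 4: place 10 vCPU, 6 vCPU left
host 1: place 1 vCPU, 1 vCPU left
host 5: place 13 vCPU, 3 vCPU left
host 6: place 7 vCPU, 9 vCPU left
host 7: place 12 vCPU, 4 vCPU left
host 3: place 3 vCPU, 1 vCPU left
host 8: place 15 vCPU, 1 vCPU left
8 hosts × 16 vCPU = 128 vCPU; used 102 vCPU; unused 26 vCPU.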